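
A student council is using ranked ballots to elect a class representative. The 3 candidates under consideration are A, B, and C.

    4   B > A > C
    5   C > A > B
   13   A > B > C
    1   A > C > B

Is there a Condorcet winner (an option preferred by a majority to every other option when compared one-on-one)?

Yes

Head-to-head results (23 voters total):
A vs B: A wins 19–4.
A vs C: A wins 18–5.
B vs C: B wins 17–6.
A beats each rival — B (19–4), C (18–5) — so A is the Condorcet winner.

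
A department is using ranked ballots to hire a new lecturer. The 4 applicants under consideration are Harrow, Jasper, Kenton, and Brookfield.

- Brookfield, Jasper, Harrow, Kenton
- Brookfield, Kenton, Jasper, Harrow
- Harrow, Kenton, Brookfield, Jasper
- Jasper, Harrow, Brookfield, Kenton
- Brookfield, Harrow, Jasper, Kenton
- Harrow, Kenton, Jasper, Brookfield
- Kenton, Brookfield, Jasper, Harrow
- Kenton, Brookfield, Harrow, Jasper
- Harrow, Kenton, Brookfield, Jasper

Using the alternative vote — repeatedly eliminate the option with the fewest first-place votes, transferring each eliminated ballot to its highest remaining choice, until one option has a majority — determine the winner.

Round 1: Harrow 3, Brookfield 3, Kenton 2, Jasper 1. Jasper has the fewest and is eliminated.
Round 2: Harrow 4, Brookfield 3, Kenton 2. Kenton has the fewest and is eliminated.
Round 3: Brookfield 5, Harrow 4. Brookfield has a majority.

Brookfield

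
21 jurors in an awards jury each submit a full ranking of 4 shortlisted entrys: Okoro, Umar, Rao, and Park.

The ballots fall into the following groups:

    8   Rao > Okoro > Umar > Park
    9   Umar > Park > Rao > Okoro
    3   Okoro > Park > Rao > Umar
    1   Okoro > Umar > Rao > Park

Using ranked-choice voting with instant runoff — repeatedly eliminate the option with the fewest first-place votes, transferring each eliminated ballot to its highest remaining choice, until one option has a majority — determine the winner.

Rao

Round 1: Umar 9, Rao 8, Okoro 4, Park 0. Park has the fewest and is eliminated.
Round 2: Umar 9, Rao 8, Okoro 4. Okoro has the fewest and is eliminated.
Round 3: Rao 11, Umar 10. Rao has a majority.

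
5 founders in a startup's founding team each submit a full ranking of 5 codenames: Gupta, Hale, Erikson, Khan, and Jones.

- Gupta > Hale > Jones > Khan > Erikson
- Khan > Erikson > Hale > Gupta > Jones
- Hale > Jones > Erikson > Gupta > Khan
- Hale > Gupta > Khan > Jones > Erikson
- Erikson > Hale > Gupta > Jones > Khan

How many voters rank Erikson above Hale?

2

Ballots ranking Erikson above Hale: 2.
Ballots ranking Hale above Erikson: 3.
So 2 of 5 voters prefer Erikson to Hale.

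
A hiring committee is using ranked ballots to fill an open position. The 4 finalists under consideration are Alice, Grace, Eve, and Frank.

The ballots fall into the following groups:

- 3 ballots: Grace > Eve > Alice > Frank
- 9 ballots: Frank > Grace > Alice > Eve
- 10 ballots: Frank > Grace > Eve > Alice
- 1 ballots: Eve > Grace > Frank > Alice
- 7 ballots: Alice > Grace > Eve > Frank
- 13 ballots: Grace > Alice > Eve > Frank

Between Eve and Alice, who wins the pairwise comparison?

Ballots ranking Eve above Alice: 3+10+1 = 14.
Ballots ranking Alice above Eve: 9+7+13 = 29.
Alice wins the head-to-head, 29–14.

Alice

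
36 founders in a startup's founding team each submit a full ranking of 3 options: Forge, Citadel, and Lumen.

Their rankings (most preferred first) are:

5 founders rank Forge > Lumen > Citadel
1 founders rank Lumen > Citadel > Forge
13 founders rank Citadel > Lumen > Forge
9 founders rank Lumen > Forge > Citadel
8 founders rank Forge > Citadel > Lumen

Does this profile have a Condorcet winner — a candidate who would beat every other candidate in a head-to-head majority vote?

No

Head-to-head results (36 voters total):
Forge vs Citadel: Forge wins 22–14.
Forge vs Lumen: Lumen wins 23–13.
Citadel vs Lumen: Citadel wins 21–15.
No candidate beats all others: Forge beats Citadel beats Lumen beats Forge, a majority cycle.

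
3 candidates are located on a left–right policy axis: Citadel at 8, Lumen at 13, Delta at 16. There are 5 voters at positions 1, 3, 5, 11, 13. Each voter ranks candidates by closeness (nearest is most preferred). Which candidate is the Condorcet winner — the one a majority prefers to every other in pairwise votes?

With single-peaked preferences on a line, the Condorcet winner is the candidate closest to the median voter.
The median voter (position 5) is closest to Citadel at 8.
Check: Citadel vs Delta — voters closer to Citadel: 4 of 5.

Citadel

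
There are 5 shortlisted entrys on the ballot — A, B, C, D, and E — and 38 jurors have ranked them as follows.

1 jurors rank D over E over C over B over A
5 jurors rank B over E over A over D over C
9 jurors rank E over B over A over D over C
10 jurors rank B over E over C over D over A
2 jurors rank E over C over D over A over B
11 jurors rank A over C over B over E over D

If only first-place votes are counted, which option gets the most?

B

First-place vote totals:
  A: 11
  B: 15
  C: 0
  D: 1
  E: 11
B has the most first-place votes.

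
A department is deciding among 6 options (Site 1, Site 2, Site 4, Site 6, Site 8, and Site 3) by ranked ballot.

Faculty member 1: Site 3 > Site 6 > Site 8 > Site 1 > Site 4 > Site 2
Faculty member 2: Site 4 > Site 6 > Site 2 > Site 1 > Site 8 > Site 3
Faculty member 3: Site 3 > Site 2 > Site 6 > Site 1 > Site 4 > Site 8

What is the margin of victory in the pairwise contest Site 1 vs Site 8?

1

Ballots ranking Site 1 above Site 8: 2.
Ballots ranking Site 8 above Site 1: 1.
Site 1 wins 2–1, a margin of 1.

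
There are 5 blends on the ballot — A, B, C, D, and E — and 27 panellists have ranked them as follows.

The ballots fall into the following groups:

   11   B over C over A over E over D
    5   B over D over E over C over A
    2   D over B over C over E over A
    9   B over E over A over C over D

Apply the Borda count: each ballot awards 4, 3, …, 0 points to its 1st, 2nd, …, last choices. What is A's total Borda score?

Borda scores:
  A: 11·2 + 5·0 + 2·0 + 9·2 = 40
  B: 11·4 + 5·4 + 2·3 + 9·4 = 106
  C: 11·3 + 5·1 + 2·2 + 9·1 = 51
  D: 11·0 + 5·3 + 2·4 + 9·0 = 23
  E: 11·1 + 5·2 + 2·1 + 9·3 = 50

40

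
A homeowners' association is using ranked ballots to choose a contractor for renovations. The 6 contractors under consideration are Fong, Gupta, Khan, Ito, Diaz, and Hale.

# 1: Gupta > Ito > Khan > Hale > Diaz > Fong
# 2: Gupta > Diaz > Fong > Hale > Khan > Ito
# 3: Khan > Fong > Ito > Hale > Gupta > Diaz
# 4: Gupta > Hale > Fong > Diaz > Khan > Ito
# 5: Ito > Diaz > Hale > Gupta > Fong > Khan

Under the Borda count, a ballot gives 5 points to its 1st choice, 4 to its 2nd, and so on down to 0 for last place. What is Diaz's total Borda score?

Borda scores:
  Fong: 0 + 3 + 4 + 3 + 1 = 11
  Gupta: 5 + 5 + 1 + 5 + 2 = 18
  Khan: 3 + 1 + 5 + 1 + 0 = 10
  Ito: 4 + 0 + 3 + 0 + 5 = 12
  Diaz: 1 + 4 + 0 + 2 + 4 = 11
  Hale: 2 + 2 + 2 + 4 + 3 = 13

11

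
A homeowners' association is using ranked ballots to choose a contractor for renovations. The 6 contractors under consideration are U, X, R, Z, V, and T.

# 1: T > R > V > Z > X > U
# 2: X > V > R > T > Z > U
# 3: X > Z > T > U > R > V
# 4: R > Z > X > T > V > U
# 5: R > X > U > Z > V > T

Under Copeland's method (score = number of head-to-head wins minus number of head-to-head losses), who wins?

Pairwise results:
  U vs X: X wins 5–0.
  U vs R: R wins 4–1.
  U vs Z: Z wins 4–1.
  U vs V: V wins 3–2.
  U vs T: T wins 4–1.
  X vs R: R wins 3–2.
  X vs Z: X wins 3–2.
  X vs V: X wins 4–1.
  X vs T: X wins 4–1.
  R vs Z: R wins 4–1.
  R vs V: R wins 4–1.
  R vs T: R wins 3–2.
  Z vs V: Z wins 3–2.
  Z vs T: Z wins 3–2.
  V vs T: T wins 3–2.
Copeland scores (wins − losses):
  U: 0 − 5 = -5
  X: 4 − 1 = 3
  R: 5 − 0 = 5
  Z: 3 − 2 = 1
  V: 1 − 4 = -3
  T: 2 − 3 = -1
R has the best Copeland score.

R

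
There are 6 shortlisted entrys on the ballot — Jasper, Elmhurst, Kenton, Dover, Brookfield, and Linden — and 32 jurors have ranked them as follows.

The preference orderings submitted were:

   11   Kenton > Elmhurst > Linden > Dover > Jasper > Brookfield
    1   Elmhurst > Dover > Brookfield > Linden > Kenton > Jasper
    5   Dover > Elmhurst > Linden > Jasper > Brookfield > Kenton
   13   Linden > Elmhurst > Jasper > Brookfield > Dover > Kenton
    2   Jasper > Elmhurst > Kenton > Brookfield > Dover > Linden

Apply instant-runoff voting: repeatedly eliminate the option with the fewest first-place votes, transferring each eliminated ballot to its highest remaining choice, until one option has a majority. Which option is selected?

Linden

Round 1: Linden 13, Kenton 11, Dover 5, Jasper 2, Elmhurst 1, Brookfield 0. Brookfield has the fewest and is eliminated.
Round 2: Linden 13, Kenton 11, Dover 5, Jasper 2, Elmhurst 1. Elmhurst has the fewest and is eliminated.
Round 3: Linden 13, Kenton 11, Dover 6, Jasper 2. Jasper has the fewest and is eliminated.
Round 4: Kenton 13, Linden 13, Dover 6. Dover has the fewest and is eliminated.
Round 5: Linden 19, Kenton 13. Linden has a majority.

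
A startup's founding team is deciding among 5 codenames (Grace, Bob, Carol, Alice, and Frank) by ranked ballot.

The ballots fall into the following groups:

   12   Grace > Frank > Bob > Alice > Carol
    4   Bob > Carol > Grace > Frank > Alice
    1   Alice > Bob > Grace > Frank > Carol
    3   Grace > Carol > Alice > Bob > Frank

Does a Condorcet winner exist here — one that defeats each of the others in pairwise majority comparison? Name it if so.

Grace

Head-to-head results (20 voters total):
Grace vs Bob: Grace wins 15–5.
Grace vs Carol: Grace wins 16–4.
Grace vs Alice: Grace wins 19–1.
Grace vs Frank: Grace wins 20–0.
Bob vs Carol: Bob wins 17–3.
Bob vs Alice: Bob wins 16–4.
Bob vs Frank: Frank wins 12–8.
Carol vs Alice: Alice wins 13–7.
Carol vs Frank: Frank wins 13–7.
Alice vs Frank: Frank wins 16–4.
Grace beats each rival — Bob (15–5), Carol (16–4), Alice (19–1), Frank (20–0) — so Grace is the Condorcet winner.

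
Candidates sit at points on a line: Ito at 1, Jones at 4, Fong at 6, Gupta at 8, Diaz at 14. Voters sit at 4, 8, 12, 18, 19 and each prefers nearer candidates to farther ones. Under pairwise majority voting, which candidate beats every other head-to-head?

Diaz

With single-peaked preferences on a line, the Condorcet winner is the candidate closest to the median voter.
The median voter (position 12) is closest to Diaz at 14.
Check: Diaz vs Ito — voters closer to Diaz: 4 of 5.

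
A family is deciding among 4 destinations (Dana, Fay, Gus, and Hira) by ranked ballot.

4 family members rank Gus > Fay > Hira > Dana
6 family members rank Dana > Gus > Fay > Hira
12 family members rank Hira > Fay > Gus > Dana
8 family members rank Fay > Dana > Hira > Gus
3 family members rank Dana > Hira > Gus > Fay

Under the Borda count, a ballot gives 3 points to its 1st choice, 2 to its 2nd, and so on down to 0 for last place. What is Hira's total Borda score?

54

Borda scores:
  Dana: 4·0 + 6·3 + 12·0 + 8·2 + 3·3 = 43
  Fay: 4·2 + 6·1 + 12·2 + 8·3 + 3·0 = 62
  Gus: 4·3 + 6·2 + 12·1 + 8·0 + 3·1 = 39
  Hira: 4·1 + 6·0 + 12·3 + 8·1 + 3·2 = 54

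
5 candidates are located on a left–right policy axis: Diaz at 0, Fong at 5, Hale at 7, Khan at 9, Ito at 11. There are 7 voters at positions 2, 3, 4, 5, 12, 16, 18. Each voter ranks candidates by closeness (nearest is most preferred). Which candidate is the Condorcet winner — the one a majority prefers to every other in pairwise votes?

Fong

With single-peaked preferences on a line, the Condorcet winner is the candidate closest to the median voter.
The median voter (position 5) is closest to Fong at 5.
Check: Fong vs Ito — voters closer to Fong: 4 of 7.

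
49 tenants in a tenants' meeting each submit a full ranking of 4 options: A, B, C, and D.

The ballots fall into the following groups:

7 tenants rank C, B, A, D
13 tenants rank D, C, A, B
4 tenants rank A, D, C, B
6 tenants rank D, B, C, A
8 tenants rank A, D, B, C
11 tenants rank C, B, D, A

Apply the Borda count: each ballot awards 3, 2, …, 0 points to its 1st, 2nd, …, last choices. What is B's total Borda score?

56

Borda scores:
  A: 7·1 + 13·1 + 4·3 + 6·0 + 8·3 + 11·0 = 56
  B: 7·2 + 13·0 + 4·0 + 6·2 + 8·1 + 11·2 = 56
  C: 7·3 + 13·2 + 4·1 + 6·1 + 8·0 + 11·3 = 90
  D: 7·0 + 13·3 + 4·2 + 6·3 + 8·2 + 11·1 = 92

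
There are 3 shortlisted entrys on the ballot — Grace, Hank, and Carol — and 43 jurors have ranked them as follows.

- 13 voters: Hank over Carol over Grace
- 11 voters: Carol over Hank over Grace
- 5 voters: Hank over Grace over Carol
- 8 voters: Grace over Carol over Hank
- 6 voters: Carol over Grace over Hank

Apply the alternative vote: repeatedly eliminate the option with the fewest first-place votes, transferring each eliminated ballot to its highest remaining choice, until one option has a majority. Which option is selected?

Carol

Round 1: Hank 18, Carol 17, Grace 8. Grace has the fewest and is eliminated.
Round 2: Carol 25, Hank 18. Carol has a majority.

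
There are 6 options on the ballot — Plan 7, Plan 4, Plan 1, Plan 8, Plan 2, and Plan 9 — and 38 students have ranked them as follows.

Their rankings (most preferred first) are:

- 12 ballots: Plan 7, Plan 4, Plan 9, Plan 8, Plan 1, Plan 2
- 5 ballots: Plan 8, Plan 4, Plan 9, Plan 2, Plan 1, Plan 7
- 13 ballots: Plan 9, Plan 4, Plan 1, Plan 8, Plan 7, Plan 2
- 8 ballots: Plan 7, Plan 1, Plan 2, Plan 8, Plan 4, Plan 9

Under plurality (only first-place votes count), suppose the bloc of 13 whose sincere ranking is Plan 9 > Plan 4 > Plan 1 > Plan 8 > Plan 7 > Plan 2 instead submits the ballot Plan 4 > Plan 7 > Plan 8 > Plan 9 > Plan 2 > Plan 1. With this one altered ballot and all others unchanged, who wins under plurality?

Plan 7

First-place totals with the altered ballot: Plan 7 20, Plan 4 13, Plan 1 0, Plan 8 5, Plan 2 0, Plan 9 0.
The winner is unchanged: still Plan 7.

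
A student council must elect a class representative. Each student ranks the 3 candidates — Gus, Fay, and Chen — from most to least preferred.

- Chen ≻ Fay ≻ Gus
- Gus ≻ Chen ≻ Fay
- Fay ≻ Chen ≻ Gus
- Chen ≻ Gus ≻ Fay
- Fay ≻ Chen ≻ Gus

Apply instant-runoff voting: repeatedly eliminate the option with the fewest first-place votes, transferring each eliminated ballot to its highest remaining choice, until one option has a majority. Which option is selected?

Round 1: Fay 2, Chen 2, Gus 1. Gus has the fewest and is eliminated.
Round 2: Chen 3, Fay 2. Chen has a majority.

Chen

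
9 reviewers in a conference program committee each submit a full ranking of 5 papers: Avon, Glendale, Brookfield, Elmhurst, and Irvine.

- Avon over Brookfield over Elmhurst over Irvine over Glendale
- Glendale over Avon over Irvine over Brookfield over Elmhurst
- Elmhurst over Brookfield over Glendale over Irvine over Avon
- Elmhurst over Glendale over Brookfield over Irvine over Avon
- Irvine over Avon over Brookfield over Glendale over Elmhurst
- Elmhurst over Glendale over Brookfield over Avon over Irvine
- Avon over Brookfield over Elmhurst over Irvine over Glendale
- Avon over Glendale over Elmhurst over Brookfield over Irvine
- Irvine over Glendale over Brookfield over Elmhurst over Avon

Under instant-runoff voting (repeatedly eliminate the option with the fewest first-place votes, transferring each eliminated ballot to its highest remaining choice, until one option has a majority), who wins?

Avon

Round 1: Avon 3, Elmhurst 3, Irvine 2, Glendale 1, Brookfield 0. Brookfield has the fewest and is eliminated.
Round 2: Avon 3, Elmhurst 3, Irvine 2, Glendale 1. Glendale has the fewest and is eliminated.
Round 3: Avon 4, Elmhurst 3, Irvine 2. Irvine has the fewest and is eliminated.
Round 4: Avon 5, Elmhurst 4. Avon has a majority.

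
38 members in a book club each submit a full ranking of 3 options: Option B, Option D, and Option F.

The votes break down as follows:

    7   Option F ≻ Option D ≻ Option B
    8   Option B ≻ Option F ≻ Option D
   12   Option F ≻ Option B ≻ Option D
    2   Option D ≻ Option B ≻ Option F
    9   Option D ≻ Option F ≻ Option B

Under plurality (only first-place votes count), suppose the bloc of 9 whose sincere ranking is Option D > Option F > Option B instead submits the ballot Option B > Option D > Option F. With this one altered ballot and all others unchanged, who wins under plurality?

First-place totals with the altered ballot: Option B 17, Option D 2, Option F 19.
The winner is unchanged: still Option F.

Option F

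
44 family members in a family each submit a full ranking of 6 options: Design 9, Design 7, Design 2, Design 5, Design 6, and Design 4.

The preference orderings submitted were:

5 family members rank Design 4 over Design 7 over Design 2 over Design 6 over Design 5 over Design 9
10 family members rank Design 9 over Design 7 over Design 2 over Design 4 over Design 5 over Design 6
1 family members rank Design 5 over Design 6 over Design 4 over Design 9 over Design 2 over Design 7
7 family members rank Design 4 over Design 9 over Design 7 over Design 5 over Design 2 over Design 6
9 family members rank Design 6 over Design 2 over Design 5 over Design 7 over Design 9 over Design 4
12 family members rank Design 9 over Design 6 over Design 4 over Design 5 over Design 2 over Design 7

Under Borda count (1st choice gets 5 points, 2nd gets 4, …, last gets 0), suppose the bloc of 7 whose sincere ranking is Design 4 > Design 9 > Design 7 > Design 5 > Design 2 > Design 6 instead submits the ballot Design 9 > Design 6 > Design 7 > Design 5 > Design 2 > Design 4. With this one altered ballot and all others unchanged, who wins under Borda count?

Design 9

Borda totals with the altered ballot: Design 9 156, Design 7 99, Design 2 101, Design 5 85, Design 6 135, Design 4 84.
The winner is unchanged: still Design 9.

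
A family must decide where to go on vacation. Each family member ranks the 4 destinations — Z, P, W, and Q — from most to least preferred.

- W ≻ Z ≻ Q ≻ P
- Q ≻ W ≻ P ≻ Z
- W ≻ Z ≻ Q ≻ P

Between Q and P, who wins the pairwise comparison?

Q

Ballots ranking Q above P: 3.
Ballots ranking P above Q: 0.
Q wins the head-to-head, 3–0.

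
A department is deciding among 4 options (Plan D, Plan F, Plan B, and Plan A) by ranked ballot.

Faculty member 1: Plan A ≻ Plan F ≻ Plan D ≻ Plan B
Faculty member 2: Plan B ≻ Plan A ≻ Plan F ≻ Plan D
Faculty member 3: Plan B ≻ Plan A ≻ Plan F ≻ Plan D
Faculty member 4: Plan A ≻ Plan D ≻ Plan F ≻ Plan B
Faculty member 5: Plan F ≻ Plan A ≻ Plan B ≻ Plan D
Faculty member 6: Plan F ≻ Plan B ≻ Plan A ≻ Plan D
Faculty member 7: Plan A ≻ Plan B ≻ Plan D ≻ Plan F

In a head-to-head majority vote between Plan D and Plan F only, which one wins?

Plan F

Ballots ranking Plan D above Plan F: 2.
Ballots ranking Plan F above Plan D: 5.
Plan F wins the head-to-head, 5–2.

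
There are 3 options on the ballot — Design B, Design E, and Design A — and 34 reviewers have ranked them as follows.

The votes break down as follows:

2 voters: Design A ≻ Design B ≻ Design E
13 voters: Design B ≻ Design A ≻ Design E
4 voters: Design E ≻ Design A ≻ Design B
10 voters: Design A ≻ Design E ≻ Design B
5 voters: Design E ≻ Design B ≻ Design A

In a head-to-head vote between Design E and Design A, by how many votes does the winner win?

16

Ballots ranking Design E above Design A: 4+5 = 9.
Ballots ranking Design A above Design E: 2+13+10 = 25.
Design A wins 25–9, a margin of 16.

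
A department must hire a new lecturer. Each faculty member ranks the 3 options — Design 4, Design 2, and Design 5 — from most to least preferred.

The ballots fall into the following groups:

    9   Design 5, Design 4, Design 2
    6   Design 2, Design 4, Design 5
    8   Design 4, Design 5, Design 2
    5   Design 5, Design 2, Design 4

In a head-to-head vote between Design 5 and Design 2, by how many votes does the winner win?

Ballots ranking Design 5 above Design 2: 9+8+5 = 22.
Ballots ranking Design 2 above Design 5: 6.
Design 5 wins 22–6, a margin of 16.

16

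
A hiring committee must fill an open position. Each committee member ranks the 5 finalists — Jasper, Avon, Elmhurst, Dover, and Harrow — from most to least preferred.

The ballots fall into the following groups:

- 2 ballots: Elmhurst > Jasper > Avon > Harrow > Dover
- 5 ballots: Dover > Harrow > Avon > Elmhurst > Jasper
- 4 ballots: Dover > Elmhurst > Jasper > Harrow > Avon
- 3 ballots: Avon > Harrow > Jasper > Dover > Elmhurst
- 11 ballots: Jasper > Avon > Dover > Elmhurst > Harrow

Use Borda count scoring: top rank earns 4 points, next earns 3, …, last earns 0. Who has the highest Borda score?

Jasper

Borda scores:
  Jasper: 2·3 + 5·0 + 4·2 + 3·2 + 11·4 = 64
  Avon: 2·2 + 5·2 + 4·0 + 3·4 + 11·3 = 59
  Elmhurst: 2·4 + 5·1 + 4·3 + 3·0 + 11·1 = 36
  Dover: 2·0 + 5·4 + 4·4 + 3·1 + 11·2 = 61
  Harrow: 2·1 + 5·3 + 4·1 + 3·3 + 11·0 = 30
Jasper has the highest total.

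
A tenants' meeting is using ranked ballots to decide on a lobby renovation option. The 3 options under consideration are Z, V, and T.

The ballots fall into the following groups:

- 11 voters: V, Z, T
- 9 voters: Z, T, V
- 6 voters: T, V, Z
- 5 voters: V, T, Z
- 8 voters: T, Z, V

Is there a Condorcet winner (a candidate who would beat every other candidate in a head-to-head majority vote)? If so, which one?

There is no Condorcet winner

Head-to-head results (39 voters total):
Z vs V: V wins 22–17.
Z vs T: Z wins 20–19.
V vs T: T wins 23–16.
No candidate beats all others: Z beats T beats V beats Z, a majority cycle.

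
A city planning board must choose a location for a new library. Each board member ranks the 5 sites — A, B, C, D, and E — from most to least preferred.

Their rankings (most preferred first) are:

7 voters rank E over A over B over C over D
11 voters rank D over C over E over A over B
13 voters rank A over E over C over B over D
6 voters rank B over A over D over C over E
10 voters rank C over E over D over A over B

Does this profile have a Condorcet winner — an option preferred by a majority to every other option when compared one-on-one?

Head-to-head results (47 voters total):
A vs B: A wins 41–6.
A vs C: A wins 26–21.
A vs D: A wins 26–21.
A vs E: E wins 28–19.
B vs C: C wins 34–13.
B vs D: B wins 26–21.
B vs E: E wins 41–6.
C vs D: C wins 30–17.
C vs E: C wins 27–20.
D vs E: E wins 30–17.
No candidate beats all others: A beats C beats E beats A, a majority cycle.

No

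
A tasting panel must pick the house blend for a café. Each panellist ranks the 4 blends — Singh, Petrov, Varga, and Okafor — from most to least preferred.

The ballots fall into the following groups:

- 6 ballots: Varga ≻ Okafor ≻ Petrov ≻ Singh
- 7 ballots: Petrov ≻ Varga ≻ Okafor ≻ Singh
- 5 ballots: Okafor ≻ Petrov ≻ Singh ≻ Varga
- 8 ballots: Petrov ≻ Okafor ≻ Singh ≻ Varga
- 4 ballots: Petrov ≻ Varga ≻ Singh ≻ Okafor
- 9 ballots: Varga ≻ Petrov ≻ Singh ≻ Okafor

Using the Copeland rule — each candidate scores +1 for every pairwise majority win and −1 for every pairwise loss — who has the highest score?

Petrov

Pairwise results:
  Singh vs Petrov: Petrov wins 39–0.
  Singh vs Varga: Varga wins 26–13.
  Singh vs Okafor: Okafor wins 26–13.
  Petrov vs Varga: Petrov wins 24–15.
  Petrov vs Okafor: Petrov wins 28–11.
  Varga vs Okafor: Varga wins 26–13.
Copeland scores (wins − losses):
  Singh: 0 − 3 = -3
  Petrov: 3 − 0 = 3
  Varga: 2 − 1 = 1
  Okafor: 1 − 2 = -1
Petrov has the best Copeland score.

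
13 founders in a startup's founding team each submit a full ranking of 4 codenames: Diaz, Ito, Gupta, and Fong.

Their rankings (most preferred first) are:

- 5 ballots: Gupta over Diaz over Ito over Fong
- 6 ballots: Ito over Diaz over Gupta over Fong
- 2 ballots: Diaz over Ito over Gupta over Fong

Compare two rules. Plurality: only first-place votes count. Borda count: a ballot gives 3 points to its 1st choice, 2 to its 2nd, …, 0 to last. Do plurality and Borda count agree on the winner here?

No

Plurality first-place counts: Diaz 2, Ito 6, Gupta 5, Fong 0 → Ito.
Borda totals: Diaz 28, Ito 27, Gupta 23, Fong 0 → Diaz.
The two rules disagree: plurality picks Ito, Borda picks Diaz.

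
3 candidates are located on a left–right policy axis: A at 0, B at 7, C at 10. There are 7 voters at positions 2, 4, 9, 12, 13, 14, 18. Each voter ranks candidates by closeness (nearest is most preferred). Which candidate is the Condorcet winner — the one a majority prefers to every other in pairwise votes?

C

With single-peaked preferences on a line, the Condorcet winner is the candidate closest to the median voter.
The median voter (position 12) is closest to C at 10.
Check: C vs B — voters closer to C: 5 of 7.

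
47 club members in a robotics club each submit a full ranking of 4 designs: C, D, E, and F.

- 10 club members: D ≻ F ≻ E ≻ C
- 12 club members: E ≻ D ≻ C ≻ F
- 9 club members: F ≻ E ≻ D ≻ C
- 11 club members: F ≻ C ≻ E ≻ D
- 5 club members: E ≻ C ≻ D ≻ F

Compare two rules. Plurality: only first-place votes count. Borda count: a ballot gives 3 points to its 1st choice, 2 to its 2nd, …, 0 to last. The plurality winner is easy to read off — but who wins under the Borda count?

E

Plurality first-place counts: C 0, D 10, E 17, F 20 → F.
Borda totals: C 44, D 68, E 90, F 80 → E.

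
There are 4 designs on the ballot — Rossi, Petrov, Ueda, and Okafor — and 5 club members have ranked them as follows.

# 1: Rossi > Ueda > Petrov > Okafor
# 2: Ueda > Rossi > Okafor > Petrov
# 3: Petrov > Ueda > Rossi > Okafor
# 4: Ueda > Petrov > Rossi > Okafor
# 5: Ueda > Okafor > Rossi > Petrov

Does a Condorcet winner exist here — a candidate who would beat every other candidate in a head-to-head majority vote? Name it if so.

Ueda

Head-to-head results (5 voters total):
Rossi vs Petrov: Rossi wins 3–2.
Rossi vs Ueda: Ueda wins 4–1.
Rossi vs Okafor: Rossi wins 4–1.
Petrov vs Ueda: Ueda wins 4–1.
Petrov vs Okafor: Petrov wins 3–2.
Ueda vs Okafor: Ueda wins 5–0.
Ueda beats each rival — Rossi (4–1), Petrov (4–1), Okafor (5–0) — so Ueda is the Condorcet winner.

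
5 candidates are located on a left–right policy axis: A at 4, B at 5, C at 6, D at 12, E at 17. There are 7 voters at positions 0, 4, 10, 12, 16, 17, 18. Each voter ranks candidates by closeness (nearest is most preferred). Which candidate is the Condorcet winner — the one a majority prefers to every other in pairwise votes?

With single-peaked preferences on a line, the Condorcet winner is the candidate closest to the median voter.
The median voter (position 12) is closest to D at 12.
Check: D vs A — voters closer to D: 5 of 7.

D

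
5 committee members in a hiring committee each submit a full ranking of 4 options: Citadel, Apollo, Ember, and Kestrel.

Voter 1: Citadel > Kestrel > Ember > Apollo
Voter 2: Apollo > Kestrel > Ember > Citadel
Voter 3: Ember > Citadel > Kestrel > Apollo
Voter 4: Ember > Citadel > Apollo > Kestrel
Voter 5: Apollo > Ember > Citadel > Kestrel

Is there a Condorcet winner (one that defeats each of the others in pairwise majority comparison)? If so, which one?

Ember

Head-to-head results (5 voters total):
Citadel vs Apollo: Citadel wins 3–2.
Citadel vs Ember: Ember wins 4–1.
Citadel vs Kestrel: Citadel wins 4–1.
Apollo vs Ember: Ember wins 3–2.
Apollo vs Kestrel: Apollo wins 3–2.
Ember vs Kestrel: Ember wins 3–2.
Ember beats each rival — Citadel (4–1), Apollo (3–2), Kestrel (3–2) — so Ember is the Condorcet winner.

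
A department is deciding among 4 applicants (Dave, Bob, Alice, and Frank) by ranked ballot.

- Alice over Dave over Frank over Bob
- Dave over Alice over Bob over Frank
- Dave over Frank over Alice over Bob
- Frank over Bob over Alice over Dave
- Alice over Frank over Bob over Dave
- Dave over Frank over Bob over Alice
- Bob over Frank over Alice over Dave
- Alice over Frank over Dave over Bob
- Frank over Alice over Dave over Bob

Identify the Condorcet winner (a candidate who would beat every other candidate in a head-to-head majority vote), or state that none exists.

Frank

Head-to-head results (9 voters total):
Dave vs Bob: Dave wins 6–3.
Dave vs Alice: Alice wins 6–3.
Dave vs Frank: Frank wins 5–4.
Bob vs Alice: Alice wins 6–3.
Bob vs Frank: Frank wins 7–2.
Alice vs Frank: Frank wins 5–4.
Frank beats each rival — Dave (5–4), Bob (7–2), Alice (5–4) — so Frank is the Condorcet winner.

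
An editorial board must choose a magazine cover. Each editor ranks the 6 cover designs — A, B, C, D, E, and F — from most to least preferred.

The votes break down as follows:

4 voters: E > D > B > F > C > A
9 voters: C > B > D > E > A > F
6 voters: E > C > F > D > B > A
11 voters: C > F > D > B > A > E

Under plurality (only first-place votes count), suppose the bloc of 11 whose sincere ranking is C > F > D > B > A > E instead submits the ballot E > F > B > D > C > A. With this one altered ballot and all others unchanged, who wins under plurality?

First-place totals with the altered ballot: A 0, B 0, C 9, D 0, E 21, F 0.
The switch changes the winner from C to E.

E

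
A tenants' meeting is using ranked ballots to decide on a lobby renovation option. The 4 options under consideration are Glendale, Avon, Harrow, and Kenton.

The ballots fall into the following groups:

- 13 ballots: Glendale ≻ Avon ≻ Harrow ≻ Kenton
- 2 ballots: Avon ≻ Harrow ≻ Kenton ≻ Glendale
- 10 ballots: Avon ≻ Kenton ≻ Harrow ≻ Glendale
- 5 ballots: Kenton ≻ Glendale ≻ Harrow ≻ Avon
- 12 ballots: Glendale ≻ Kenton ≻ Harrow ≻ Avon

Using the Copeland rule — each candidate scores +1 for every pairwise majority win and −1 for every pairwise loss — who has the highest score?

Pairwise results:
  Glendale vs Avon: Glendale wins 30–12.
  Glendale vs Harrow: Glendale wins 30–12.
  Glendale vs Kenton: Glendale wins 25–17.
  Avon vs Harrow: Avon wins 25–17.
  Avon vs Kenton: Avon wins 25–17.
  Harrow vs Kenton: Kenton wins 27–15.
Copeland scores (wins − losses):
  Glendale: 3 − 0 = 3
  Avon: 2 − 1 = 1
  Harrow: 0 − 3 = -3
  Kenton: 1 − 2 = -1
Glendale has the best Copeland score.

Glendale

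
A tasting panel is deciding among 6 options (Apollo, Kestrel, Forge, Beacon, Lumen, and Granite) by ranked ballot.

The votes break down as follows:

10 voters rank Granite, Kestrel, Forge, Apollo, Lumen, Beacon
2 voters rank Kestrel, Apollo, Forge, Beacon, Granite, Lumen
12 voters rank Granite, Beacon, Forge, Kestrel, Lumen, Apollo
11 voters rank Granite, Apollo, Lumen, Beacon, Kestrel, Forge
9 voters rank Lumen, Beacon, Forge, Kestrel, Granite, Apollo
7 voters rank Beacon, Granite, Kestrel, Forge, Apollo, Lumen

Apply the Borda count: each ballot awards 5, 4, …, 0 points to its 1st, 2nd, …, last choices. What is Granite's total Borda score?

204

Borda scores:
  Apollo: 10·2 + 2·4 + 12·0 + 11·4 + 9·0 + 7·1 = 79
  Kestrel: 10·4 + 2·5 + 12·2 + 11·1 + 9·2 + 7·3 = 124
  Forge: 10·3 + 2·3 + 12·3 + 11·0 + 9·3 + 7·2 = 113
  Beacon: 10·0 + 2·2 + 12·4 + 11·2 + 9·4 + 7·5 = 145
  Lumen: 10·1 + 2·0 + 12·1 + 11·3 + 9·5 + 7·0 = 100
  Granite: 10·5 + 2·1 + 12·5 + 11·5 + 9·1 + 7·4 = 204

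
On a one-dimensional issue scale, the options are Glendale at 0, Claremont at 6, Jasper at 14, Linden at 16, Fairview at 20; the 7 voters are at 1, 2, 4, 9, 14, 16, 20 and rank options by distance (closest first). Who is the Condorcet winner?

Claremont

With single-peaked preferences on a line, the Condorcet winner is the candidate closest to the median voter.
The median voter (position 9) is closest to Claremont at 6.
Check: Claremont vs Glendale — voters closer to Claremont: 5 of 7.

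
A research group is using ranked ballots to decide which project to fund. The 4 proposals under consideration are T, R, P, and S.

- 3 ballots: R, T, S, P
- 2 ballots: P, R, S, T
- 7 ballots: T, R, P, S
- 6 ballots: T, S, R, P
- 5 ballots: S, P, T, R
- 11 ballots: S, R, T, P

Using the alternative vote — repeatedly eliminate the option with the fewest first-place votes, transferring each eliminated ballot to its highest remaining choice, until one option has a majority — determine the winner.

S

Round 1: S 16, T 13, R 3, P 2. P has the fewest and is eliminated.
Round 2: S 16, T 13, R 5. R has the fewest and is eliminated.
Round 3: S 18, T 16. S has a majority.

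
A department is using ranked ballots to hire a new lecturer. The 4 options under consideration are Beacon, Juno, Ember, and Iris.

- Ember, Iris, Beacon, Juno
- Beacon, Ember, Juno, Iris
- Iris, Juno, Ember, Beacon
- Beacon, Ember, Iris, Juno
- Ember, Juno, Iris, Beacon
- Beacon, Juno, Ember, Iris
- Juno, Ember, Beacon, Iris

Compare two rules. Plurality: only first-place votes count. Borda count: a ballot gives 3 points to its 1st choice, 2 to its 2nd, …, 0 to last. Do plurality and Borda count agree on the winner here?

No

Plurality first-place counts: Beacon 3, Juno 1, Ember 2, Iris 1 → Beacon.
Borda totals: Beacon 11, Juno 10, Ember 14, Iris 7 → Ember.
The two rules disagree: plurality picks Beacon, Borda picks Ember.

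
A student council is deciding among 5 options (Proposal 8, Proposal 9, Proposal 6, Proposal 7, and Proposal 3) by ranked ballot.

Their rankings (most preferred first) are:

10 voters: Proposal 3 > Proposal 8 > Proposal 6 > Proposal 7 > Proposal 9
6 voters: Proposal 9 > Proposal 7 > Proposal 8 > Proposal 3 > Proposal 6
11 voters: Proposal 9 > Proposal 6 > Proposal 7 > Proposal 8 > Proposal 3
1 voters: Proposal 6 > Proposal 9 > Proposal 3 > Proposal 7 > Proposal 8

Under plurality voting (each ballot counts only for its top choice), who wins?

Proposal 9

First-place vote totals:
  Proposal 8: 0
  Proposal 9: 17
  Proposal 6: 1
  Proposal 7: 0
  Proposal 3: 10
Proposal 9 has the most first-place votes.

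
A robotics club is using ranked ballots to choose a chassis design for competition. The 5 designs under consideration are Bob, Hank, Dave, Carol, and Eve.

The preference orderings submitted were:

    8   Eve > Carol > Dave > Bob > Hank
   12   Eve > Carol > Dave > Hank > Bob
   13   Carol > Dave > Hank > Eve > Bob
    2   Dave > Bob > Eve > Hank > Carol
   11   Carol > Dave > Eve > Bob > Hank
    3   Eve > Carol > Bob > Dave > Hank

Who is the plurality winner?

Carol

First-place vote totals:
  Bob: 0
  Hank: 0
  Dave: 2
  Carol: 24
  Eve: 23
Carol has the most first-place votes.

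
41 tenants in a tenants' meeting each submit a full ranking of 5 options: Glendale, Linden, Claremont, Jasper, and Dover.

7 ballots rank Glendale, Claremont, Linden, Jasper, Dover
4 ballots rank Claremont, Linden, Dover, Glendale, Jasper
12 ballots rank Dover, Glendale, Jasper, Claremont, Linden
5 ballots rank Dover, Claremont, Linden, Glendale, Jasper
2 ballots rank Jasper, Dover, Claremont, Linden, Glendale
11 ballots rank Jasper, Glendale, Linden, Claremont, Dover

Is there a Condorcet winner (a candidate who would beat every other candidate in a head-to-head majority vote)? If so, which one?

Head-to-head results (41 voters total):
Glendale vs Linden: Glendale wins 30–11.
Glendale vs Claremont: Glendale wins 30–11.
Glendale vs Jasper: Glendale wins 28–13.
Glendale vs Dover: Dover wins 23–18.
Linden vs Claremont: Claremont wins 30–11.
Linden vs Jasper: Jasper wins 25–16.
Linden vs Dover: Linden wins 22–19.
Claremont vs Jasper: Jasper wins 25–16.
Claremont vs Dover: Claremont wins 22–19.
Jasper vs Dover: Dover wins 21–20.
No candidate beats all others: Glendale beats Linden beats Dover beats Glendale, a majority cycle.

There is no Condorcet winner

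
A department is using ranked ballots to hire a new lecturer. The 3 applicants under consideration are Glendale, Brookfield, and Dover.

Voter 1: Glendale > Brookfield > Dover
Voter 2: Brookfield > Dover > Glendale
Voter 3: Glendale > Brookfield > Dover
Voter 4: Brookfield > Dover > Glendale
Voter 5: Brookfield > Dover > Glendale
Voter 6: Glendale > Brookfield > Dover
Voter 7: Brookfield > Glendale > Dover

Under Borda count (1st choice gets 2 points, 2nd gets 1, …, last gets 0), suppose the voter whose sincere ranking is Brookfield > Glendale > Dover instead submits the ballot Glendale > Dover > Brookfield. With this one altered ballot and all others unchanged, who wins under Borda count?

Borda totals with the altered ballot: Glendale 8, Brookfield 9, Dover 4.
The winner is unchanged: still Brookfield.

Brookfield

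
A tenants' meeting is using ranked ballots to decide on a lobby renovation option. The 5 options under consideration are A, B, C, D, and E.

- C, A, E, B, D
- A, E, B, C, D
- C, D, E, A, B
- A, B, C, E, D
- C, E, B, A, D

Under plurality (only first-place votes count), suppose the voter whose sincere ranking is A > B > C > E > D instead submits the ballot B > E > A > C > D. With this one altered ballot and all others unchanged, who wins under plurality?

C

First-place totals with the altered ballot: A 1, B 1, C 3, D 0, E 0.
The winner is unchanged: still C.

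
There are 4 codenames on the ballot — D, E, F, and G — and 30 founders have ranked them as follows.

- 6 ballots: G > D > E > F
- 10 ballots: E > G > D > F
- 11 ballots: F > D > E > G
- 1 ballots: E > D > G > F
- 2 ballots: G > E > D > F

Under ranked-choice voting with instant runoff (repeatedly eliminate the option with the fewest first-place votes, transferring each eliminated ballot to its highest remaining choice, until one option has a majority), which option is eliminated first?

Round 1: E 11, F 11, G 8, D 0. D has the fewest and is eliminated.
Round 2: E 11, F 11, G 8. G has the fewest and is eliminated.
Round 3: E 19, F 11. E has a majority.

D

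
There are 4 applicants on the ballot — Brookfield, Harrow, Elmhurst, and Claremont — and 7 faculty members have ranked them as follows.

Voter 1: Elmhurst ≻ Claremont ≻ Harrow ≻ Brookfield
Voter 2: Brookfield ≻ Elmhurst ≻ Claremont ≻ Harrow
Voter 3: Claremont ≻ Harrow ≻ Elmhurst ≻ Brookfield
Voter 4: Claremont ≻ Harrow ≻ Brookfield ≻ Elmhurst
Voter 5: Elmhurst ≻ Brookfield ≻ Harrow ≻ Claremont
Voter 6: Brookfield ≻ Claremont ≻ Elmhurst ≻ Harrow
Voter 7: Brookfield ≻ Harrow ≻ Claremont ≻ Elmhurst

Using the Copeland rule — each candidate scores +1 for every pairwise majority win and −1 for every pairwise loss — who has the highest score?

Brookfield

Pairwise results:
  Brookfield vs Harrow: Brookfield wins 4–3.
  Brookfield vs Elmhurst: Brookfield wins 4–3.
  Brookfield vs Claremont: Brookfield wins 4–3.
  Harrow vs Elmhurst: Elmhurst wins 4–3.
  Harrow vs Claremont: Claremont wins 5–2.
  Elmhurst vs Claremont: Claremont wins 4–3.
Copeland scores (wins − losses):
  Brookfield: 3 − 0 = 3
  Harrow: 0 − 3 = -3
  Elmhurst: 1 − 2 = -1
  Claremont: 2 − 1 = 1
Brookfield has the best Copeland score.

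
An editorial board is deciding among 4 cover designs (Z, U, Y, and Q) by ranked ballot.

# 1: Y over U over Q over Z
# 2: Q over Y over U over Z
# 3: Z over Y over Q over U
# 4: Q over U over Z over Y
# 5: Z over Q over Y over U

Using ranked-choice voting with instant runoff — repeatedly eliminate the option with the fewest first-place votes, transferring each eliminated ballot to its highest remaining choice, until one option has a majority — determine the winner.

Q

Round 1: Z 2, Q 2, Y 1, U 0. U has the fewest and is eliminated.
Round 2: Z 2, Q 2, Y 1. Y has the fewest and is eliminated.
Round 3: Q 3, Z 2. Q has a majority.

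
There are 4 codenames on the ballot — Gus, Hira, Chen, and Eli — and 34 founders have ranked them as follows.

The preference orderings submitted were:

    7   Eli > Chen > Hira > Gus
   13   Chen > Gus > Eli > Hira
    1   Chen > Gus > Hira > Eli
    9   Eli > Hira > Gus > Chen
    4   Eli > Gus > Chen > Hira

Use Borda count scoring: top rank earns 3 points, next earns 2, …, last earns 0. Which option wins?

Borda scores:
  Gus: 7·0 + 13·2 + 2 + 9·1 + 4·2 = 45
  Hira: 7·1 + 13·0 + 1 + 9·2 + 4·0 = 26
  Chen: 7·2 + 13·3 + 3 + 9·0 + 4·1 = 60
  Eli: 7·3 + 13·1 + 0 + 9·3 + 4·3 = 73
Eli has the highest total.

Eli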